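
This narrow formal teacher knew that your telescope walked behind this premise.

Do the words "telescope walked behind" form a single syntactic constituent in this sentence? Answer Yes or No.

No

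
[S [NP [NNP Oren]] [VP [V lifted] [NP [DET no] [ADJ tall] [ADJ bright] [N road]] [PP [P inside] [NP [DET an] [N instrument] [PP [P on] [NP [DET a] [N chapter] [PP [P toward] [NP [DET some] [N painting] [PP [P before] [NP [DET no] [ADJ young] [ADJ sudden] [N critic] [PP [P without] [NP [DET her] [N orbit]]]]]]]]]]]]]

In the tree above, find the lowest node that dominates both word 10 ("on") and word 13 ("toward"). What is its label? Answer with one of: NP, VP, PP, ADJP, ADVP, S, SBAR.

PP

The smallest bracket enclosing both words is [PP on a chapter toward some painting before no young sudden critic without her orbit], so the label is PP.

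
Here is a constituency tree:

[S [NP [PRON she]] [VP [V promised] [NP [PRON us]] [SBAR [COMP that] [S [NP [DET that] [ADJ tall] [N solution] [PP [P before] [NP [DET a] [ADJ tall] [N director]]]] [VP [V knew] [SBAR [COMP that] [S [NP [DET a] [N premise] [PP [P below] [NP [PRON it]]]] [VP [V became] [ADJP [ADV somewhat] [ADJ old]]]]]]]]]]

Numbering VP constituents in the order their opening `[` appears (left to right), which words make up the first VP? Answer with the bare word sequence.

promised us that that tall solution before a tall director knew that a premise below it became somewhat old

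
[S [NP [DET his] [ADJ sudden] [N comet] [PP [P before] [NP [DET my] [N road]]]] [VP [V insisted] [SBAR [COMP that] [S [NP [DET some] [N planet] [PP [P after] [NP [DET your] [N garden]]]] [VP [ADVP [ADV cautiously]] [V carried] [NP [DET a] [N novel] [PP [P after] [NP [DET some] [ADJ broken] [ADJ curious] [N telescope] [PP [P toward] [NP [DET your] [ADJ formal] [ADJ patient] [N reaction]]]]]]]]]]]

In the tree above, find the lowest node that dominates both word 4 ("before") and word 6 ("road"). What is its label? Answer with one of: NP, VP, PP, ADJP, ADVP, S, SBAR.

PP

Both words fall inside [PP before my road] (words 4–6), and no smaller constituent contains them both. Label: PP.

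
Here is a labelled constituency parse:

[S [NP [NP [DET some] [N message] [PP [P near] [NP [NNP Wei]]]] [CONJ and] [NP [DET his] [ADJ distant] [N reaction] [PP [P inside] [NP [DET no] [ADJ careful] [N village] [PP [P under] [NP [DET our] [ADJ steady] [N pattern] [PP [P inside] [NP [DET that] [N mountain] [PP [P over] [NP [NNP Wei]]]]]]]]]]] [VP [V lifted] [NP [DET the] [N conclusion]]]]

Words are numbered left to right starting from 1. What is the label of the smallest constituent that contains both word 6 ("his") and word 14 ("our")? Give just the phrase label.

NP

Both words fall inside [NP his distant reaction inside no careful village under our steady pattern inside that mountain over Wei] (words 6–21), and no smaller constituent contains them both. Label: NP.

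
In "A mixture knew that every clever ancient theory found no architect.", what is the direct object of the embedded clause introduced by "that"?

no architect

The verb of the embedded clause introduced by "that" is "found"; its direct object is the NP "no architect".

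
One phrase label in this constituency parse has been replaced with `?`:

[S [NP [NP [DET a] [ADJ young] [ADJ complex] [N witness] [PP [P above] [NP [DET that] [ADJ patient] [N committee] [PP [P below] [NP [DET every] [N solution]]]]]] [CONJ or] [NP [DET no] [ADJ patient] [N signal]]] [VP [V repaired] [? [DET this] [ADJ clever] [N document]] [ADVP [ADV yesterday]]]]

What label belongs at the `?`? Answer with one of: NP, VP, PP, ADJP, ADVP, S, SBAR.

The `?` node immediately contains: DET 'this', ADJ 'clever', N 'document'. That is the internal structure of a noun phrase, so the label is NP.

NP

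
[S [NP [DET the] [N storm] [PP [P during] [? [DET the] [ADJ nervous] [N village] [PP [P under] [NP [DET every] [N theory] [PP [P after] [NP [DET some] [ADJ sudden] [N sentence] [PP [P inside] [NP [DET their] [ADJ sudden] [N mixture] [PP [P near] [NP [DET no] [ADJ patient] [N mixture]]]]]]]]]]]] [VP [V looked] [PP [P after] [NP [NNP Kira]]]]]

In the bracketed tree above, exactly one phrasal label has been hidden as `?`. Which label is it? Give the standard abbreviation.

NP

The `?` node immediately contains: DET 'the', ADJ 'nervous', N 'village', PP. That is the internal structure of a noun phrase, so the label is NP.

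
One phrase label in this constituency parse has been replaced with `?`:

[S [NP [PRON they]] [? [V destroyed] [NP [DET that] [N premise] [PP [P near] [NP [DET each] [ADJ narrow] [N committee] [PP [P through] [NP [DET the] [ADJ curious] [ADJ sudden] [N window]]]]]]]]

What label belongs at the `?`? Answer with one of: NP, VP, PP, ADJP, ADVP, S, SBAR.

VP

A constituent whose immediate children are V 'destroyed', NP is a verb phrase: VP.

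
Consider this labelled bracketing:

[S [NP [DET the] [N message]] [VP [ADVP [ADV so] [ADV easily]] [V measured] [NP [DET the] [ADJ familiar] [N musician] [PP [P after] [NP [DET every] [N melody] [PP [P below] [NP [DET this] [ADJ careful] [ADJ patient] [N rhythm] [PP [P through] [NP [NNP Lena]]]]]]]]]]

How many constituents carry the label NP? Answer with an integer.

5

Scanning left to right, an opening `[NP` appears at word positions 1, 6, 10, 13, 18 — 5 in total.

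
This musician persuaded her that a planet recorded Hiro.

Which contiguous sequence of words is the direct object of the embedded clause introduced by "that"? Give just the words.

Hiro

Within the embedded clause introduced by "that", the direct object of "recorded" is "Hiro".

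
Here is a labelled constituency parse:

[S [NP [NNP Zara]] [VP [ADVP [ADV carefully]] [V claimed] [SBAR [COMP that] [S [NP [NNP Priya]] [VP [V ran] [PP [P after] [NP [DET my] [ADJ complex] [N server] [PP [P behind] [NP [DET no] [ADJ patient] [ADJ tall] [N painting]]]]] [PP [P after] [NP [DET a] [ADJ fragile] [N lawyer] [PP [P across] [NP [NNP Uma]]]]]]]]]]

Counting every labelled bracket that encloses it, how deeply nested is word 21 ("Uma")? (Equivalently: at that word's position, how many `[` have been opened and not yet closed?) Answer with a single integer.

10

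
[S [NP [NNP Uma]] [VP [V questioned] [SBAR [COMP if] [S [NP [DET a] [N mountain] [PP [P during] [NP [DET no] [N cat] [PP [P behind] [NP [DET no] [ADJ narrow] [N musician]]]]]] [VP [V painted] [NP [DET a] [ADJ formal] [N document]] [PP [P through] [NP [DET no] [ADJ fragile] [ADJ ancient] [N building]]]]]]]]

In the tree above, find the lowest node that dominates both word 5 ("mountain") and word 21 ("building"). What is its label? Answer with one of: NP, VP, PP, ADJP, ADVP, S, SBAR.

S

The smallest bracket enclosing both words is [S a mountain during no cat behind no narrow musician painted a formal document through no fragile ancient building], so the label is S.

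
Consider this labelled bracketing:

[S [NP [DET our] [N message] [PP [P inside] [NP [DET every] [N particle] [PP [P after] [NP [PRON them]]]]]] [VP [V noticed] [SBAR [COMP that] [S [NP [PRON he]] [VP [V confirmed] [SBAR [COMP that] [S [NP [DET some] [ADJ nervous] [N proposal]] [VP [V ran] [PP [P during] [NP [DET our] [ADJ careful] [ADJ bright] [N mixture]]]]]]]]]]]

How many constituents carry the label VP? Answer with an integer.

The VP constituents are: [VP noticed that he confirmed that some nervous proposal ran during our careful bright mixture]; [VP confirmed that some nervous proposal ran during our careful bright mixture]; [VP ran during our careful bright mixture]. Total: 3.

3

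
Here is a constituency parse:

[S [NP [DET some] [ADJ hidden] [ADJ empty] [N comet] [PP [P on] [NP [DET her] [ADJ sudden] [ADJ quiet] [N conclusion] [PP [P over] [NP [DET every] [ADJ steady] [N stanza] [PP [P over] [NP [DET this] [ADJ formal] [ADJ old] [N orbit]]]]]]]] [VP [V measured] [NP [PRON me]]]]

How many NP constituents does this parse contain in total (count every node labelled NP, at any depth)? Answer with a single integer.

The NP constituents are: [NP some hidden empty comet on her sudden quiet conclusion over every steady stanza over this formal old orbit]; [NP her sudden quiet conclusion over every steady stanza over this formal old orbit]; [NP every steady stanza over this formal old orbit]; [NP this formal old orbit]; [NP me]. Total: 5.

5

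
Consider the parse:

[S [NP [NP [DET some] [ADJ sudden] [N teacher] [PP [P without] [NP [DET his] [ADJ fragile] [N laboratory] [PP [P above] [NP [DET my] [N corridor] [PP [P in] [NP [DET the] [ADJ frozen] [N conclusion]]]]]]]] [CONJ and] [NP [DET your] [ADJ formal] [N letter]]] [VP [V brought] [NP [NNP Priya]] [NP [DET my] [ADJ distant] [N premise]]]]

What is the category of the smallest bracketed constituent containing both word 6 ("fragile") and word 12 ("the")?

NP

Both words fall inside [NP his fragile laboratory above my corridor in the frozen conclusion] (words 5–14), and no smaller constituent contains them both. Label: NP.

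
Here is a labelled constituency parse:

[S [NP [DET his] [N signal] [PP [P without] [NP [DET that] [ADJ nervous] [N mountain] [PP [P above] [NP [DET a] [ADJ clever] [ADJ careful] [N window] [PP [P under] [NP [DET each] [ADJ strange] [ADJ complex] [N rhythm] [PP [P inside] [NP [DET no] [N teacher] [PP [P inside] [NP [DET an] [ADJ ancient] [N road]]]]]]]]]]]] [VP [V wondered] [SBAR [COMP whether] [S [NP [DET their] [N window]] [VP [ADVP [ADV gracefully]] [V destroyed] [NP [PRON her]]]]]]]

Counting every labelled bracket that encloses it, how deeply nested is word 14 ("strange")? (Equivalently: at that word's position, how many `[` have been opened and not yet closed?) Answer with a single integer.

9

Path from the root down to the word: S → NP → PP → NP → PP → NP → PP → NP → ADJ. That is 9 enclosing brackets.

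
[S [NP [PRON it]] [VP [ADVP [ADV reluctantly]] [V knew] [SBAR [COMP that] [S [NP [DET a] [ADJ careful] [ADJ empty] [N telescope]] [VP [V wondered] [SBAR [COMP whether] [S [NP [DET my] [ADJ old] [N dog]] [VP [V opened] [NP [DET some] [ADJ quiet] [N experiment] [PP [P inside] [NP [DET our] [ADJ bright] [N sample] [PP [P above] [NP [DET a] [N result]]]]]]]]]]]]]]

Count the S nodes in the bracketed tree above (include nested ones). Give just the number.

Listing each S by its span: [S it reluctantly knew that a careful empty telescope wondered whether my old dog opened some quiet experiment inside our bright sample above a result]; [S a careful empty telescope wondered whether my old dog opened some quiet experiment inside our bright sample above a result]; [S my old dog opened some quiet experiment inside our bright sample above a result] — that makes 3.

3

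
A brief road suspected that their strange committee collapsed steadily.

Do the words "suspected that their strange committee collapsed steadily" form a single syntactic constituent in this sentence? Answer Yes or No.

"suspected that their strange committee collapsed steadily" is exactly the verb phrase [VP suspected that their strange committee collapsed steadily], a complete constituent.

Yes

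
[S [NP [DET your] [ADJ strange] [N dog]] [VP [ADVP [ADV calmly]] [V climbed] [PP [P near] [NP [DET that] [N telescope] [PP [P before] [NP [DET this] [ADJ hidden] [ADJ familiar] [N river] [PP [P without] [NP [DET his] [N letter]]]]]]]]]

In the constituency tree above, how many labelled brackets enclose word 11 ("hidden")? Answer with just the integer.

7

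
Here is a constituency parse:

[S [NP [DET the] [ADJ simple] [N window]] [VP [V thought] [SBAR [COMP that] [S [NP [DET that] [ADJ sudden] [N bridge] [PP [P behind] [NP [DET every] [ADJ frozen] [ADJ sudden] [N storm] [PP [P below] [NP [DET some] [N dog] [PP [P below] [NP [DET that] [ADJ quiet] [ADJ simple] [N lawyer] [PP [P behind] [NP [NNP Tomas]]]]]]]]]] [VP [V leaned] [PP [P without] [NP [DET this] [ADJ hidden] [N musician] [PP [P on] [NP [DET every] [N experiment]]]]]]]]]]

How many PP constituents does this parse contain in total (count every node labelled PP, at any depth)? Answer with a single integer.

Scanning left to right, an opening `[PP` appears at word positions 9, 14, 17, 22, 25, 29 — 6 in total.

6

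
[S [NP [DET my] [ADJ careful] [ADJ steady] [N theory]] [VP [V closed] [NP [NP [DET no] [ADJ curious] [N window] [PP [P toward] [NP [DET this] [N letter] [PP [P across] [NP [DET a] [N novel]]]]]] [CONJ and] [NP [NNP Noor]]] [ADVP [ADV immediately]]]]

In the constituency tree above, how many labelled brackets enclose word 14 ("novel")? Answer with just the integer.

Counting open brackets not yet closed at "novel": [S [VP [NP [NP [PP [NP [PP [NP [N = 9.

9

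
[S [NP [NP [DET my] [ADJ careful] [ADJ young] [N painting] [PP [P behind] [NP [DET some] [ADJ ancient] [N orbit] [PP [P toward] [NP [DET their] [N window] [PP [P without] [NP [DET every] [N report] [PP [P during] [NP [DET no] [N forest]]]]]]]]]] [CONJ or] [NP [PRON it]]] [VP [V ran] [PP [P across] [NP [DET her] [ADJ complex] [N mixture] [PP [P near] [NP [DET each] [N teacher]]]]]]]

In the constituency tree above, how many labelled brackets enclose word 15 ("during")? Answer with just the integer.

Counting open brackets not yet closed at "during": [S [NP [NP [PP [NP [PP [NP [PP [NP [PP [P = 11.

11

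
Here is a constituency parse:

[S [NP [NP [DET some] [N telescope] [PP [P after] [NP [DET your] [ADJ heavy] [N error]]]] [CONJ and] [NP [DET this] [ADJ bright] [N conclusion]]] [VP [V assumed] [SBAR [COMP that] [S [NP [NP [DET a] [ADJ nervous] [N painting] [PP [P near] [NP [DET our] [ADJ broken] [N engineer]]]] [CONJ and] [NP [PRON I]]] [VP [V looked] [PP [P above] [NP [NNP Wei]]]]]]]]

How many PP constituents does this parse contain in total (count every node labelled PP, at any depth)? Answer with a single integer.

The PP constituents are: [PP after your heavy error]; [PP near our broken engineer]; [PP above Wei]. Total: 3.

3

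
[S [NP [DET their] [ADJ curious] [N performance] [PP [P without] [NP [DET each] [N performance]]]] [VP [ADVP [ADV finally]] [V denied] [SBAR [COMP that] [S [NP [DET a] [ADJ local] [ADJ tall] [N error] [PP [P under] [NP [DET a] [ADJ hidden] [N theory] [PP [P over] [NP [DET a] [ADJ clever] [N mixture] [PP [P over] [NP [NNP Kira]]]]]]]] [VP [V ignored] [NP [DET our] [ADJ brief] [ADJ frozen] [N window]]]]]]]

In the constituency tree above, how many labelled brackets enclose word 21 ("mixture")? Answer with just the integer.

The word sits inside N, which is inside NP, inside PP, inside NP, inside PP, inside NP, inside S, inside SBAR, inside VP, inside S — 10 brackets in all.

10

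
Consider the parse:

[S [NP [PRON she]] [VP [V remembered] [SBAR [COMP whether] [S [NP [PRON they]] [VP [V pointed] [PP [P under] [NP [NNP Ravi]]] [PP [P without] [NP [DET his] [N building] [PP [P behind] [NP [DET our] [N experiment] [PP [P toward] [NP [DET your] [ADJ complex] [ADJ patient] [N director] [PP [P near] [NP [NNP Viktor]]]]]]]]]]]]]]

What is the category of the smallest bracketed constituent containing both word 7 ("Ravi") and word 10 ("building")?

The smallest bracket enclosing both words is [VP pointed under Ravi without his building behind our experiment toward your complex patient director near Viktor], so the label is VP.

VP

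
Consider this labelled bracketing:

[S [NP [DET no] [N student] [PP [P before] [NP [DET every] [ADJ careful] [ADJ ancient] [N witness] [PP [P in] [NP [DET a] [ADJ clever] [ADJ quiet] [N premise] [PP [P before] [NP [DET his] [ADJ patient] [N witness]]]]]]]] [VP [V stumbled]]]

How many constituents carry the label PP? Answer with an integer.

3

Listing each PP by its span: [PP before every careful ancient witness in a clever quiet premise before his patient witness]; [PP in a clever quiet premise before his patient witness]; [PP before his patient witness] — that makes 3.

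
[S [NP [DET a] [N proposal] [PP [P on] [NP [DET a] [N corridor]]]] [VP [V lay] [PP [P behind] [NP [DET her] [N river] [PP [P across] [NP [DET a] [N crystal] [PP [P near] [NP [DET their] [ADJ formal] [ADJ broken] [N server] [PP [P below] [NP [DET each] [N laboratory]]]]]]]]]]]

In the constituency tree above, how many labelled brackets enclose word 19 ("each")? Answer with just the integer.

11

Path from the root down to the word: S → VP → PP → NP → PP → NP → PP → NP → PP → NP → DET. That is 11 enclosing brackets.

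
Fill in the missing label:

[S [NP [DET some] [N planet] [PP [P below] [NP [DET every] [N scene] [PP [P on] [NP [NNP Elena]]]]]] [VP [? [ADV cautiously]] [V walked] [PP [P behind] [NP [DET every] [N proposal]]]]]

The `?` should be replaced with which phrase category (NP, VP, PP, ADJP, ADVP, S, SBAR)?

ADVP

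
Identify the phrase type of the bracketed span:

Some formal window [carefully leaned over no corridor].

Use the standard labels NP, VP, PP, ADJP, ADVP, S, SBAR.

VP

The bracketed span "carefully leaned over no corridor" is headed by "leaned", making it a verb phrase (VP).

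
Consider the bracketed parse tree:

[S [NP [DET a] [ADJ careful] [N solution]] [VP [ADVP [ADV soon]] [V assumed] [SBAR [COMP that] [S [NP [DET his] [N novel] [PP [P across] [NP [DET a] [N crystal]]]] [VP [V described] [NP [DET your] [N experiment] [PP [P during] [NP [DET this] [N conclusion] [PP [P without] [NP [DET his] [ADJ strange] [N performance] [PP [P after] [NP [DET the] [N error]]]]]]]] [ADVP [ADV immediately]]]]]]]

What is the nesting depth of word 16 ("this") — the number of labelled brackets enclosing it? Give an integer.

9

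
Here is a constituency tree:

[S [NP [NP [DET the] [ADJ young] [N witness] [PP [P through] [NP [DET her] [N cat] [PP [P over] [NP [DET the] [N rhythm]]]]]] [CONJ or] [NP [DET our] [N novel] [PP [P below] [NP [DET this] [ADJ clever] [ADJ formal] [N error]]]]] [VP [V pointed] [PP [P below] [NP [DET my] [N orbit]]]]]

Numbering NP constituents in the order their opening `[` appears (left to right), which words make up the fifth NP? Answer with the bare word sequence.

our novel below this clever formal error

Opening `[NP` markers occur at word positions 1, 1, 5, 8, 11, 14, 20; the fifth of these opens the constituent [NP our novel below this clever formal error].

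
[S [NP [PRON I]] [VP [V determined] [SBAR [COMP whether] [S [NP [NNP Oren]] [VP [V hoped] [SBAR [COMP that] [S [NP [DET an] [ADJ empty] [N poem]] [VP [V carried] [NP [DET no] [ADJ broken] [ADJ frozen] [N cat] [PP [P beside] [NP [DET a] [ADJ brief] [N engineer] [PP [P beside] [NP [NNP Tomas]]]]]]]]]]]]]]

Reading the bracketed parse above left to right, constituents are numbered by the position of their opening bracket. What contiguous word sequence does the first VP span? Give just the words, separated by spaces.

determined whether Oren hoped that an empty poem carried no broken frozen cat beside a brief engineer beside Tomas

In left-to-right order the VP constituents are "determined whether Oren hoped that an empty poem carried no broken frozen cat beside a brief engineer beside Tomas"; "hoped that an empty poem carried no broken frozen cat beside a brief engineer beside Tomas"; "carried no broken frozen cat beside a brief engineer beside Tomas". Number 1 is "determined whether Oren hoped that an empty poem carried no broken frozen cat beside a brief engineer beside Tomas".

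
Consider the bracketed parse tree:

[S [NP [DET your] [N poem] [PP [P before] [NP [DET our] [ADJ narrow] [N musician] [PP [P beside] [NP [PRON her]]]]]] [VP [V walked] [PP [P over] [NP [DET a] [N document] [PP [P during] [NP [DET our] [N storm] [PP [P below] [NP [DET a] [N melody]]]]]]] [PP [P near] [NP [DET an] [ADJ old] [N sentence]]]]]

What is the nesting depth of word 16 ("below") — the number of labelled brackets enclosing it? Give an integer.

Counting open brackets not yet closed at "below": [S [VP [PP [NP [PP [NP [PP [P = 8.

8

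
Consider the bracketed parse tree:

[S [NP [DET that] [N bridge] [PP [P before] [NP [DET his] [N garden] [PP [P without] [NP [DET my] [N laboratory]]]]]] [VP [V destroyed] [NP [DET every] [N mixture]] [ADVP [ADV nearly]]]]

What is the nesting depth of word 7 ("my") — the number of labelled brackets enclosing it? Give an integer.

7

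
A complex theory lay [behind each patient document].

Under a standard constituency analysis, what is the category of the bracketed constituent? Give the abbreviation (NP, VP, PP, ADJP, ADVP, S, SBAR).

PP

The bracketed span "behind each patient document" is headed by "behind", making it a prepositional phrase (PP).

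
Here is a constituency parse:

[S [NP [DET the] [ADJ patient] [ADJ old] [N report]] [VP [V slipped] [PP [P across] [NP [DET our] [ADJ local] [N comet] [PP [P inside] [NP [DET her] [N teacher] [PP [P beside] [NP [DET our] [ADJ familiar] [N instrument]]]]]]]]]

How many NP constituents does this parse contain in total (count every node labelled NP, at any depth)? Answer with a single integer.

4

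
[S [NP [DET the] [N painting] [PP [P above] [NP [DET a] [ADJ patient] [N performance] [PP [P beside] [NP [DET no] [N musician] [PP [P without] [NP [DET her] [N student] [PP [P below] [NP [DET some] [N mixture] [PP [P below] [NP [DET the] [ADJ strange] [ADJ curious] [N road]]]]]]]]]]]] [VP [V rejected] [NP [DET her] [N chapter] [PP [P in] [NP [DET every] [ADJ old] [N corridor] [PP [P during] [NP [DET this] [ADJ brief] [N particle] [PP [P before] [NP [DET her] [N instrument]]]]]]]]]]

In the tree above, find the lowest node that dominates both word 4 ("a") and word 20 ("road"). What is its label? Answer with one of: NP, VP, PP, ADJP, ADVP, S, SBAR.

The smallest bracket enclosing both words is [NP a patient performance beside no musician without her student below some mixture below the strange curious road], so the label is NP.

NP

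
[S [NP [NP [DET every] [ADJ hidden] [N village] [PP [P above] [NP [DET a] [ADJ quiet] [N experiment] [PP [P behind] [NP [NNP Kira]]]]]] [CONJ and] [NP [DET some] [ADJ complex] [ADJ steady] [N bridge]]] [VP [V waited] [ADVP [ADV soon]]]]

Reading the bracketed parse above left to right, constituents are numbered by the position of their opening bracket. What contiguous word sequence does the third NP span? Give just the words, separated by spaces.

In left-to-right order the NP constituents are "every hidden village above a quiet experiment behind Kira and some complex steady bridge"; "every hidden village above a quiet experiment behind Kira"; "a quiet experiment behind Kira"; "Kira"; "some complex steady bridge". Number 3 is "a quiet experiment behind Kira".

a quiet experiment behind Kira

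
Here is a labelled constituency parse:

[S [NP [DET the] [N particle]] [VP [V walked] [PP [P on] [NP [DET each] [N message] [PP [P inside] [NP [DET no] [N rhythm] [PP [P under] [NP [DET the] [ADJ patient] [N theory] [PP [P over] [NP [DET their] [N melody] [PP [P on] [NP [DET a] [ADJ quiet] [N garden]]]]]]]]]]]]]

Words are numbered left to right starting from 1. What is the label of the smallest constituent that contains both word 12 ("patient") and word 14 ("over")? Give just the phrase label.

NP

The smallest bracket enclosing both words is [NP the patient theory over their melody on a quiet garden], so the label is NP.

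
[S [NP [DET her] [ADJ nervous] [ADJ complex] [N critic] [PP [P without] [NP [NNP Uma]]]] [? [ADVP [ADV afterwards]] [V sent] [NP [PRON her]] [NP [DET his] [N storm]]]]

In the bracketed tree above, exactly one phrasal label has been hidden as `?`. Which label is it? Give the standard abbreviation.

VP

A constituent whose immediate children are ADVP, V 'sent', NP, NP is a verb phrase: VP.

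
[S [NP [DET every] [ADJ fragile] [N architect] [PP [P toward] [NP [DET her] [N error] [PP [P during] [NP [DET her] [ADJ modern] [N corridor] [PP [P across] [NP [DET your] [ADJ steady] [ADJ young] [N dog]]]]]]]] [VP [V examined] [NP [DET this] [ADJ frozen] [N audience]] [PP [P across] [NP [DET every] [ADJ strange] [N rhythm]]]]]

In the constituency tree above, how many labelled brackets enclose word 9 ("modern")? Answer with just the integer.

7

Counting open brackets not yet closed at "modern": [S [NP [PP [NP [PP [NP [ADJ = 7.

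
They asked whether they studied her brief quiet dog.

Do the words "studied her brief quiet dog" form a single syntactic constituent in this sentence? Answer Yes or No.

These words form the whole verb phrase headed by "studied", so yes — one constituent.

Yes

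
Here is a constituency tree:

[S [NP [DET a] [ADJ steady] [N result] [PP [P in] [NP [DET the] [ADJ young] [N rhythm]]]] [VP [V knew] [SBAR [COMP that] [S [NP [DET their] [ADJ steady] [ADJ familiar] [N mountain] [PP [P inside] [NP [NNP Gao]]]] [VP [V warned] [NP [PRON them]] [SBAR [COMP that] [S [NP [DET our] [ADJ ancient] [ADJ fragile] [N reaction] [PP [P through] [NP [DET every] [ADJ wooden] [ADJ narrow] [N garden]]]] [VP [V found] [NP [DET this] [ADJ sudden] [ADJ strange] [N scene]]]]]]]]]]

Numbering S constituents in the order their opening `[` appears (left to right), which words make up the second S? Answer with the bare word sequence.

their steady familiar mountain inside Gao warned them that our ancient fragile reaction through every wooden narrow garden found this sudden strange scene

The S opening brackets appear, in order, over: "a steady result in the young rhythm knew that their steady familiar mountain inside Gao warned them that our ancient fragile reaction through every wooden narrow garden found this sudden strange scene"; "their steady familiar mountain inside Gao warned them that our ancient fragile reaction through every wooden narrow garden found this sudden strange scene"; "our ancient fragile reaction through every wooden narrow garden found this sudden strange scene". The second one spans "their steady familiar mountain inside Gao warned them that our ancient fragile reaction through every wooden narrow garden found this sudden strange scene".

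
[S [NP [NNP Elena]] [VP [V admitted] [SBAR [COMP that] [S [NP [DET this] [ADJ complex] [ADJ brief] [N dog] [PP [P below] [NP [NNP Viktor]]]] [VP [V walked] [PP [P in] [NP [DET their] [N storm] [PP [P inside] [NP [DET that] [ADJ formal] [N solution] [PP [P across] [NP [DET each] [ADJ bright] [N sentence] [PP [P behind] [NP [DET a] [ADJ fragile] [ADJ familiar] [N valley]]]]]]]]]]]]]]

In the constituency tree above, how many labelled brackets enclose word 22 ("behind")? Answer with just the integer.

13

Path from the root down to the word: S → VP → SBAR → S → VP → PP → NP → PP → NP → PP → NP → PP → P. That is 13 enclosing brackets.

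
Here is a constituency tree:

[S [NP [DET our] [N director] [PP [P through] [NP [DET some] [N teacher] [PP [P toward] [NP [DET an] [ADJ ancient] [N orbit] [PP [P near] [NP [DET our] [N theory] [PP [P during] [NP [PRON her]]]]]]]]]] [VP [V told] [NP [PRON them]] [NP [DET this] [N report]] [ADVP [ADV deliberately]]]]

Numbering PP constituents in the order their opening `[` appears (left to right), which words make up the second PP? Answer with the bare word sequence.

toward an ancient orbit near our theory during her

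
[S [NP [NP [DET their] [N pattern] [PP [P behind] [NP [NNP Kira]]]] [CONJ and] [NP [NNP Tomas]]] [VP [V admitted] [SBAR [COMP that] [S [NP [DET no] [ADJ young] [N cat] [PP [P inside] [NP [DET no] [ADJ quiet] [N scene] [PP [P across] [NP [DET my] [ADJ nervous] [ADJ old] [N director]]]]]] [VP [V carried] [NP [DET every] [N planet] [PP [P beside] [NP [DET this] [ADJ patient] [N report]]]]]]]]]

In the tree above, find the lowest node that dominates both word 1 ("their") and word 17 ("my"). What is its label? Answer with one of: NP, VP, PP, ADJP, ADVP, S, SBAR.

S

Word 1 lies under S → NP → NP → DET; word 17 lies under S → VP → SBAR → S → NP → PP → NP → PP → NP → DET. The lowest shared node is the S.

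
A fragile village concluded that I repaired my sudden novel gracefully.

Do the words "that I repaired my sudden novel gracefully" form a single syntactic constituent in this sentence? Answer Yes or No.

"that I repaired my sudden novel gracefully" is exactly the subordinate clause [SBAR that I repaired my sudden novel gracefully], a complete constituent.

Yes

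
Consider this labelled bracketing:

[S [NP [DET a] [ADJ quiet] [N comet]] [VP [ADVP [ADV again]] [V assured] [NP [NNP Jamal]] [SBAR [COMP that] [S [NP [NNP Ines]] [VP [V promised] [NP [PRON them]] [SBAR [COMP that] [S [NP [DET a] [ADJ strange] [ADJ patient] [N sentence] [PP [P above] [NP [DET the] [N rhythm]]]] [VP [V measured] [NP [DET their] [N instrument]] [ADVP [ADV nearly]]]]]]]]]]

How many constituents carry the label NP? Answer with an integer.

Scanning left to right, an opening `[NP` appears at word positions 1, 6, 8, 10, 12, 17, 20 — 7 in total.

7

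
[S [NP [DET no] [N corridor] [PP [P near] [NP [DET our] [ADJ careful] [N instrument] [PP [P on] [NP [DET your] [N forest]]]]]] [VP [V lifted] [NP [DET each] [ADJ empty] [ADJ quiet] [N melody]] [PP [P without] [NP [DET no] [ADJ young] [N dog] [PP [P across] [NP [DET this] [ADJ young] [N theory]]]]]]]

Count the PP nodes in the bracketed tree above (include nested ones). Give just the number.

Scanning left to right, an opening `[PP` appears at word positions 3, 7, 15, 19 — 4 in total.

4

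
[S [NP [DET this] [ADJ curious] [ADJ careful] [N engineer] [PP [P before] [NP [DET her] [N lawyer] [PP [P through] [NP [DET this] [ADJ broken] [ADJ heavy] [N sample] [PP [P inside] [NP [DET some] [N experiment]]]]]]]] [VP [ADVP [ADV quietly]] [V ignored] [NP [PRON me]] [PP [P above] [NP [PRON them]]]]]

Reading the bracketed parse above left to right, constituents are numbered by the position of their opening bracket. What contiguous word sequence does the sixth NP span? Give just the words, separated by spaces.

them

The NP opening brackets appear, in order, over: "this curious careful engineer before her lawyer through this broken heavy sample inside some experiment"; "her lawyer through this broken heavy sample inside some experiment"; "this broken heavy sample inside some experiment"; "some experiment"; "me"; "them". The sixth one spans "them".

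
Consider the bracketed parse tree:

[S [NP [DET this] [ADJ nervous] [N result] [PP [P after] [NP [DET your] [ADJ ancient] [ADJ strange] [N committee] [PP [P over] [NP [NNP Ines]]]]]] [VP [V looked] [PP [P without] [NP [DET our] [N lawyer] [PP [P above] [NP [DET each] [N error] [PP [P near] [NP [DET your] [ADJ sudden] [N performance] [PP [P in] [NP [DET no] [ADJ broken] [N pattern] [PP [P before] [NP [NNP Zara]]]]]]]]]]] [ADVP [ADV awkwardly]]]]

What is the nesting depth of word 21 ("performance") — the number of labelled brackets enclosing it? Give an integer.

9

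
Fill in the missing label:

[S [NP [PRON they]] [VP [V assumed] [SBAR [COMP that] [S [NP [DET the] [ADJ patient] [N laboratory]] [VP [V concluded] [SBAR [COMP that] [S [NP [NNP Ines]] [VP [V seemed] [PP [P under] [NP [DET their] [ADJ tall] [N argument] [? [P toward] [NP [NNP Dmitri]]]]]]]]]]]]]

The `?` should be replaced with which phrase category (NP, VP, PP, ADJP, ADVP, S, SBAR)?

PP

A constituent whose immediate children are P 'toward', NP is a prepositional phrase: PP.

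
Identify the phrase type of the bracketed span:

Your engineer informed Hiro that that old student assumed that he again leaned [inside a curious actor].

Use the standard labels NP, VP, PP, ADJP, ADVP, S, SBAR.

PP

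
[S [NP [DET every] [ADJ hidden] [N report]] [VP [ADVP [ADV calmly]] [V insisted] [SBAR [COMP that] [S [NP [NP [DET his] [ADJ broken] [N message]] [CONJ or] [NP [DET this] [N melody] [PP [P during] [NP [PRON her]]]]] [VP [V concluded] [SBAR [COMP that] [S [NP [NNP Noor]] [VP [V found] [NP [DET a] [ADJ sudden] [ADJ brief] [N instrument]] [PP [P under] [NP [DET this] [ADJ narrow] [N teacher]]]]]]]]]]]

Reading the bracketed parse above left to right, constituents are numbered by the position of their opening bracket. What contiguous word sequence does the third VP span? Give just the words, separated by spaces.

found a sudden brief instrument under this narrow teacher

In left-to-right order the VP constituents are "calmly insisted that his broken message or this melody during her concluded that Noor found a sudden brief instrument under this narrow teacher"; "concluded that Noor found a sudden brief instrument under this narrow teacher"; "found a sudden brief instrument under this narrow teacher". Number 3 is "found a sudden brief instrument under this narrow teacher".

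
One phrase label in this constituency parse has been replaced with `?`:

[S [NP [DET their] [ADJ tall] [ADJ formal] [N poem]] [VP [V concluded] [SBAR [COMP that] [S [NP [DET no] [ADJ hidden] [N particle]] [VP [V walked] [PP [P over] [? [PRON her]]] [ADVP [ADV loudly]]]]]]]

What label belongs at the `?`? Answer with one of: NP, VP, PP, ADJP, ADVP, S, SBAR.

Looking at what the `?` directly dominates — PRON 'her' — this is a noun phrase (NP).

NP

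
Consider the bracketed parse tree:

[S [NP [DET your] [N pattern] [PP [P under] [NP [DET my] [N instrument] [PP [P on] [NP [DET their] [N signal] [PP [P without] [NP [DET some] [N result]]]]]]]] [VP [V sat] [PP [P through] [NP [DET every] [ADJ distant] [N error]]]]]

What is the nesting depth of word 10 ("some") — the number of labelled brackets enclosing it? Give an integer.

9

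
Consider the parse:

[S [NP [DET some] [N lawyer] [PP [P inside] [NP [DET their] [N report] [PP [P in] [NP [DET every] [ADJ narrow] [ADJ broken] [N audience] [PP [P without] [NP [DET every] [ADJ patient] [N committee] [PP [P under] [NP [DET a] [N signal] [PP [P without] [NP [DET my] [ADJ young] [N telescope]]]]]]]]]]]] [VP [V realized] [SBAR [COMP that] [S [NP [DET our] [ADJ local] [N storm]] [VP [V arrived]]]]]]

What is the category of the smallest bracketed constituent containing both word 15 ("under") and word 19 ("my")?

Both words fall inside [PP under a signal without my young telescope] (words 15–21), and no smaller constituent contains them both. Label: PP.

PP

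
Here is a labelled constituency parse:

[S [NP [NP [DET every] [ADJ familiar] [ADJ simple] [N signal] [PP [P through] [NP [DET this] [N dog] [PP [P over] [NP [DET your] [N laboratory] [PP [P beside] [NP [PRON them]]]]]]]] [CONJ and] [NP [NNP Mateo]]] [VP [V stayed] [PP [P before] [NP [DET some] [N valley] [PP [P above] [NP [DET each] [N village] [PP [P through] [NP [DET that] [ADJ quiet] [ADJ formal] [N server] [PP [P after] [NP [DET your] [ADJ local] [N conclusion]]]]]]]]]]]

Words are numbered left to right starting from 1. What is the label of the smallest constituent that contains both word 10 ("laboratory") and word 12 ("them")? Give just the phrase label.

Both words fall inside [NP your laboratory beside them] (words 9–12), and no smaller constituent contains them both. Label: NP.

NP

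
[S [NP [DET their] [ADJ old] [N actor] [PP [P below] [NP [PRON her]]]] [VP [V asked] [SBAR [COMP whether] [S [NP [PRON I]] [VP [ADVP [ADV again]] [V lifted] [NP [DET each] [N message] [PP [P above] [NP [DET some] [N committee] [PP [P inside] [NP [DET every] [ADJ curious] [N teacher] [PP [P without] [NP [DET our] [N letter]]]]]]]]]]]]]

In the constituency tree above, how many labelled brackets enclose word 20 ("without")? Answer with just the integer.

12

The word sits inside P, which is inside PP, inside NP, inside PP, inside NP, inside PP, inside NP, inside VP, inside S, inside SBAR, inside VP, inside S — 12 brackets in all.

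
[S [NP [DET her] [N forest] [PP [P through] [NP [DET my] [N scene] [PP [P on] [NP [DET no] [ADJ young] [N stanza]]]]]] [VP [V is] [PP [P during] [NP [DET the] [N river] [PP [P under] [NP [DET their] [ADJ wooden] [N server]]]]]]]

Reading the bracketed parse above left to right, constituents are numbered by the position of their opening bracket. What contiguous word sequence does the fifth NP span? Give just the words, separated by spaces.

The NP opening brackets appear, in order, over: "her forest through my scene on no young stanza"; "my scene on no young stanza"; "no young stanza"; "the river under their wooden server"; "their wooden server". The fifth one spans "their wooden server".

their wooden server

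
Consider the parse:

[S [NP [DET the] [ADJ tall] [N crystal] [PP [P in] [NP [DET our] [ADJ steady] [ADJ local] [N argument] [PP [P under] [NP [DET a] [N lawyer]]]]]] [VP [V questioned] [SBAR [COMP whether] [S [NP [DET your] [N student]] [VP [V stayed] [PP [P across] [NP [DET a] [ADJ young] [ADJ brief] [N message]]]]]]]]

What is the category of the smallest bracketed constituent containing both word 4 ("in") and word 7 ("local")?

PP

Word 4 lies under S → NP → PP → P; word 7 lies under S → NP → PP → NP → ADJ. The lowest shared node is the PP.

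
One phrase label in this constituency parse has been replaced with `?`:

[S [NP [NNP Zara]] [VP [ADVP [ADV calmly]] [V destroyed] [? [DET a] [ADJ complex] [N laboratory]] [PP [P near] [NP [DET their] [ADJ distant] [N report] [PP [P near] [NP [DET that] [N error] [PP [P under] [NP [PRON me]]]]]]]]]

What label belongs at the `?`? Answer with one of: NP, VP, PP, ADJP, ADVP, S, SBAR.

A constituent whose immediate children are DET 'a', ADJ 'complex', N 'laboratory' is a noun phrase: NP.

NP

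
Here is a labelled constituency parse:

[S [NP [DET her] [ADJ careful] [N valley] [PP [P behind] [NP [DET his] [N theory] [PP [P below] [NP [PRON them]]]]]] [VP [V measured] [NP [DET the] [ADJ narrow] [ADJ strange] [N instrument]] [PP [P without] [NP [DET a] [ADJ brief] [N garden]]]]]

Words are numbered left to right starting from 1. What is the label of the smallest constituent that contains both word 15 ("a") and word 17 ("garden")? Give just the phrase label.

NP

The smallest bracket enclosing both words is [NP a brief garden], so the label is NP.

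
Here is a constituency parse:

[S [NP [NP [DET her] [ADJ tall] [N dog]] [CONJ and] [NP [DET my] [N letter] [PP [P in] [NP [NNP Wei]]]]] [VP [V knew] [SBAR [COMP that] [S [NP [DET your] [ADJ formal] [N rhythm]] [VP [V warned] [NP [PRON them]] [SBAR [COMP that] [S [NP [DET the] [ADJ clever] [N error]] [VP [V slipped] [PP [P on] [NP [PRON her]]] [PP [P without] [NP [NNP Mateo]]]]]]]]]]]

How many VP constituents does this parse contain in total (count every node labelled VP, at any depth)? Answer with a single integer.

3

The VP constituents are: [VP knew that your formal rhythm warned them that the clever error slipped on her without Mateo]; [VP warned them that the clever error slipped on her without Mateo]; [VP slipped on her without Mateo]. Total: 3.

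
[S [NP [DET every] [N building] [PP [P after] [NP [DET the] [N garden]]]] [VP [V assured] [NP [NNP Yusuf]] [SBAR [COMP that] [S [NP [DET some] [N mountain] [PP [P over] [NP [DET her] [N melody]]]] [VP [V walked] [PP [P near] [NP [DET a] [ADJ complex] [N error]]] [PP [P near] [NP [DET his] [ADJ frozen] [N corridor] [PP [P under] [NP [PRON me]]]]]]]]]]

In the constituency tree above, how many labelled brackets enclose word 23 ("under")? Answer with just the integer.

9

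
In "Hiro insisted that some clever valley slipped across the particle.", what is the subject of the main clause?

In the main clause the verb is "insisted"; the NP preceding it, "Hiro", is the subject.

Hiro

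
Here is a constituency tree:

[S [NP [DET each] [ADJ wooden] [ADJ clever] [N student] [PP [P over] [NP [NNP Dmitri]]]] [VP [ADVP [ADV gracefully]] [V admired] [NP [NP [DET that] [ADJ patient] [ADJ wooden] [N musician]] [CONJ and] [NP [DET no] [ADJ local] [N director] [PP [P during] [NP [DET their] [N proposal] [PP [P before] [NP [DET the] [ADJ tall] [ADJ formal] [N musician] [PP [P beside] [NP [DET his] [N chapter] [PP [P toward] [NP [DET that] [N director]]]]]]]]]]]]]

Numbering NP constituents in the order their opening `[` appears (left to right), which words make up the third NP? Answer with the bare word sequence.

In left-to-right order the NP constituents are "each wooden clever student over Dmitri"; "Dmitri"; "that patient wooden musician and no local director during their proposal before the tall formal musician beside his chapter toward that director"; "that patient wooden musician"; "no local director during their proposal before the tall formal musician beside his chapter toward that director"; "their proposal before the tall formal musician beside his chapter toward that director"; "the tall formal musician beside his chapter toward that director"; "his chapter toward that director"; "that director". Number 3 is "that patient wooden musician and no local director during their proposal before the tall formal musician beside his chapter toward that director".

that patient wooden musician and no local director during their proposal before the tall formal musician beside his chapter toward that director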